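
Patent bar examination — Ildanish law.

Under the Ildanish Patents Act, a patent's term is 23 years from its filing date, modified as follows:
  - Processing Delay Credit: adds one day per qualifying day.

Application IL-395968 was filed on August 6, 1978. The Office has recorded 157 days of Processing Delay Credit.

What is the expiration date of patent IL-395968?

2002-01-10

Base term: filing date + 23 years → 6 August 2001.
Processing Delay Credit: +157 days → 10 January 2002.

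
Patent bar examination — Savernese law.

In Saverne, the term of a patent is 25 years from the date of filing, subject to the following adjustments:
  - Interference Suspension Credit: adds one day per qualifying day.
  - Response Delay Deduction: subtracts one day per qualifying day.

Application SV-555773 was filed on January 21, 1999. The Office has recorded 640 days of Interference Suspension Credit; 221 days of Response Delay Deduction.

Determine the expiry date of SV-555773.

March 15, 2025

Base term: filing date + 25 years → 21 January 2024.
Interference Suspension Credit: +640 days → 22 October 2025.
Response Delay Deduction: −221 days → 15 March 2025.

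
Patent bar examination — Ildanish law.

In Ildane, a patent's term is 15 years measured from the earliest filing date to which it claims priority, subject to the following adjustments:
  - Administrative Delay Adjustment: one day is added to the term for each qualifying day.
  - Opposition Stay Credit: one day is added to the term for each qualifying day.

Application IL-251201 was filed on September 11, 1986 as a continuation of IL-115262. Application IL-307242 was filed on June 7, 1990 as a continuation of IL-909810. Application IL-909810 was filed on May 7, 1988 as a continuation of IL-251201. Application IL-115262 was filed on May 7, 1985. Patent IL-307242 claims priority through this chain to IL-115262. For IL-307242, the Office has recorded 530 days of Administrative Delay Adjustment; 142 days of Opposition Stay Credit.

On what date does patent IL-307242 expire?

March 10, 2002

Earliest priority filing: 7 May 1985.
Base term: 7 May 1985 + 15 years → 7 May 2000.
Administrative Delay Adjustment: +530 days → 19 October 2001.
Opposition Stay Credit: +142 days → 10 March 2002.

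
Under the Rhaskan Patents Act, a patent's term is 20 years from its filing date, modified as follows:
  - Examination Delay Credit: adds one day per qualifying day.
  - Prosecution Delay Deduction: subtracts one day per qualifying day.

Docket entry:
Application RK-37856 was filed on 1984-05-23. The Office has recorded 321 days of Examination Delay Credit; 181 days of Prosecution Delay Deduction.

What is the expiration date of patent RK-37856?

October 10, 2004

Base term: filing date + 20 years → 23 May 2004.
Examination Delay Credit: +321 days → 9 April 2005.
Prosecution Delay Deduction: −181 days → 10 October 2004.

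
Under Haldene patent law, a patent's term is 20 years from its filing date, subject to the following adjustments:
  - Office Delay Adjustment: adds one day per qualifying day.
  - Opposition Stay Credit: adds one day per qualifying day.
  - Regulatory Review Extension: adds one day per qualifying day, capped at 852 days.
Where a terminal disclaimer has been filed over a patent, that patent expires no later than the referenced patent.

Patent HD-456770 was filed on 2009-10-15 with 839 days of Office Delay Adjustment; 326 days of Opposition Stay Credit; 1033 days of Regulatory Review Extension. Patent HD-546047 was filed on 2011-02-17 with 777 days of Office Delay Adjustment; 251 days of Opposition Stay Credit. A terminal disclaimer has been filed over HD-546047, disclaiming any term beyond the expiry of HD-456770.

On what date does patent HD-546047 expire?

Natural term of HD-546047:
  Base: filing + 20 years → 17 February 2031.
  Office Delay Adjustment: +777 days → 4 April 2033.
  Opposition Stay Credit: +251 days → 11 December 2033.
Expiry of referenced patent HD-456770:
  Base: filing + 20 years → 15 October 2029.
  Office Delay Adjustment: +839 days → 1 February 2032.
  Opposition Stay Credit: +326 days → 23 December 2032.
  Regulatory Review Extension: 1033 days claimed exceeds the 852-day cap, so +852 days → 24 April 2035.
Terminal disclaimer: HD-546047 expires on the earlier of 11 December 2033 and 24 April 2035.

2033-12-11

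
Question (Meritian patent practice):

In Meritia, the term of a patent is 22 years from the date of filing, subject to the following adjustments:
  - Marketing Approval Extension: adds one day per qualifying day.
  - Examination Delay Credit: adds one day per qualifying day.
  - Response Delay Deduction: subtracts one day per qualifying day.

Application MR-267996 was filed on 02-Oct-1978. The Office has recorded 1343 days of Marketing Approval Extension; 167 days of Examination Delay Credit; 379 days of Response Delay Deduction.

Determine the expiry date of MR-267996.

Base term: filing date + 22 years → 2 October 2000.
Marketing Approval Extension: +1343 days → 6 June 2004.
Examination Delay Credit: +167 days → 20 November 2004.
Response Delay Deduction: −379 days → 7 November 2003.

2003-11-07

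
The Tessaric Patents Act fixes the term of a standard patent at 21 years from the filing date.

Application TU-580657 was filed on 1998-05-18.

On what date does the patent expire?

Filing date + 21 years → 18 May 2019.

May 18, 2019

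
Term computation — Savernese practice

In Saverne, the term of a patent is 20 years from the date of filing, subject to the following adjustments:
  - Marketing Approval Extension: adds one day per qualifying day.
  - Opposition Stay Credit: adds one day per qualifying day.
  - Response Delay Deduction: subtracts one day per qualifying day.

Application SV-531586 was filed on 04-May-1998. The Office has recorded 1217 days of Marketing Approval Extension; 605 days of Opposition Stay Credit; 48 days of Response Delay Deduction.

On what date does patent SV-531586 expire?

March 13, 2023

Base term: filing date + 20 years → 4 May 2018.
Marketing Approval Extension: +1217 days → 2 September 2021.
Opposition Stay Credit: +605 days → 30 April 2023.
Response Delay Deduction: −48 days → 13 March 2023.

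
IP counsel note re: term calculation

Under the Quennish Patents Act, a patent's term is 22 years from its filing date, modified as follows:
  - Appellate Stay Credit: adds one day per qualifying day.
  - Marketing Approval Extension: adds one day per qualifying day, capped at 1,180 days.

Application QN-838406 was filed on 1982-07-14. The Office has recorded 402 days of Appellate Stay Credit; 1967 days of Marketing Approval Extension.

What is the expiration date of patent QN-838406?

Base term: filing date + 22 years → 14 July 2004.
Appellate Stay Credit: +402 days → 20 August 2005.
Marketing Approval Extension: 1967 days claimed exceeds the 1180-day cap, so +1180 days → 12 November 2008.

2008-11-12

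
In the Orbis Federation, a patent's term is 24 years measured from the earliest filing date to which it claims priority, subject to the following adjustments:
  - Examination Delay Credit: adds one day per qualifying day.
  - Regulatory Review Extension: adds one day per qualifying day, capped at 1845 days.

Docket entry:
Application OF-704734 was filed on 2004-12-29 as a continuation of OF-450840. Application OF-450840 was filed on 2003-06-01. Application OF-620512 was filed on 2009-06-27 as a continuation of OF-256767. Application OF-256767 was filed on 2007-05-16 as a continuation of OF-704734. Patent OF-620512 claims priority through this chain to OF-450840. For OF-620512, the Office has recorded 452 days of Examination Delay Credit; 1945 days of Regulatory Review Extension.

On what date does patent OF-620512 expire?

Earliest priority filing: 1 June 2003.
Base term: 1 June 2003 + 24 years → 1 June 2027.
Examination Delay Credit: +452 days → 26 August 2028.
Regulatory Review Extension: 1945 days claimed exceeds the 1845-day cap, so +1845 days → 14 September 2033.

2033-09-14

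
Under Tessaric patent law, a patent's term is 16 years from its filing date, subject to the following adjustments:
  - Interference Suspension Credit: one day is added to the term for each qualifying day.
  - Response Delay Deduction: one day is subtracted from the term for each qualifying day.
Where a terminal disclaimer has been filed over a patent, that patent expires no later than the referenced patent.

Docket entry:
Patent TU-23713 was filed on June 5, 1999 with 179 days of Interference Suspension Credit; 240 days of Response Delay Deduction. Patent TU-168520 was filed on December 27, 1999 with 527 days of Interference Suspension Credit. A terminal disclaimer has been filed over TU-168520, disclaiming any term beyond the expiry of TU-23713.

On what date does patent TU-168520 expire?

Natural term of TU-168520:
  Base: filing + 16 years → 27 December 2015.
  Interference Suspension Credit: +527 days → 6 June 2017.
Expiry of referenced patent TU-23713:
  Base: filing + 16 years → 5 June 2015.
  Interference Suspension Credit: +179 days → 1 December 2015.
  Response Delay Deduction: −240 days → 5 April 2015.
Terminal disclaimer: TU-168520 expires on the earlier of 6 June 2017 and 5 April 2015.

April 5, 2015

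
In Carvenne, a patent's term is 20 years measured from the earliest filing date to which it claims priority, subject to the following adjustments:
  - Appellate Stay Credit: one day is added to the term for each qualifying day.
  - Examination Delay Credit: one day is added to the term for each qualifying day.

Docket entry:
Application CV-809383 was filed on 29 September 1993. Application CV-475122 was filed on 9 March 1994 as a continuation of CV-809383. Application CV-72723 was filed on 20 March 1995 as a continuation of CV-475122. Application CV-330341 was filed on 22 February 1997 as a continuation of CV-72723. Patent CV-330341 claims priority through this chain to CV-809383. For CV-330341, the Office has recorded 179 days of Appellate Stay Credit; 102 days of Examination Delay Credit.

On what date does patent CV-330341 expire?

Earliest priority filing: 29 September 1993.
Base term: 29 September 1993 + 20 years → 29 September 2013.
Appellate Stay Credit: +179 days → 27 March 2014.
Examination Delay Credit: +102 days → 7 July 2014.

July 7, 2014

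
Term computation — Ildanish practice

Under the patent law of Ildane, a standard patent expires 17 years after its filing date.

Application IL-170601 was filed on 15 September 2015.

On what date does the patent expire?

Filing date + 17 years → 15 September 2032.

2032-09-15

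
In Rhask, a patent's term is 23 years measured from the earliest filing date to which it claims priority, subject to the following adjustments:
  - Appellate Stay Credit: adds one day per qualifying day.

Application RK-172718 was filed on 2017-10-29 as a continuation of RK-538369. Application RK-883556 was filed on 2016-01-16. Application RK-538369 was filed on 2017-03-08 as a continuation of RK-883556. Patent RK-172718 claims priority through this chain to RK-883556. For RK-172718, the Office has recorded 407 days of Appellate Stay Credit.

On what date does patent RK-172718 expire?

2040-02-27

Earliest priority filing: 16 January 2016.
Base term: 16 January 2016 + 23 years → 16 January 2039.
Appellate Stay Credit: +407 days → 27 February 2040.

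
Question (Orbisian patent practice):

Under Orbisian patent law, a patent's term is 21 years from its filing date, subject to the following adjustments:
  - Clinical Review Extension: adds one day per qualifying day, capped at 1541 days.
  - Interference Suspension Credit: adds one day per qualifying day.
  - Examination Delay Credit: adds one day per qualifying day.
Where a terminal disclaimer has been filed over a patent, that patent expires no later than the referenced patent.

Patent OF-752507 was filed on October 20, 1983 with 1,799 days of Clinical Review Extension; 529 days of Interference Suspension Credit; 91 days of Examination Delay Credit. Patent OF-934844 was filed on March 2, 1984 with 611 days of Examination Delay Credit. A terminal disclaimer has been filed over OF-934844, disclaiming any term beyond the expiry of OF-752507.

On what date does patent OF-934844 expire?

Natural term of OF-934844:
  Base: filing + 21 years → 2 March 2005.
  Examination Delay Credit: +611 days → 3 November 2006.
Expiry of referenced patent OF-752507:
  Base: filing + 21 years → 20 October 2004.
  Clinical Review Extension: 1799 days claimed exceeds the 1541-day cap, so +1541 days → 8 January 2009.
  Interference Suspension Credit: +529 days → 21 June 2010.
  Examination Delay Credit: +91 days → 20 September 2010.
Terminal disclaimer: OF-934844 expires on the earlier of 3 November 2006 and 20 September 2010.

2006-11-03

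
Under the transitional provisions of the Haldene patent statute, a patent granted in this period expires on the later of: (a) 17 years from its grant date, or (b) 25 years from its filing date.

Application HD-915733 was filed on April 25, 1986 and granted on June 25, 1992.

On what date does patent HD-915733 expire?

April 25, 2011

(a) grant + 17 years → 25 June 2009.
(b) filing + 25 years → 25 April 2011.
Later of the two: 25 April 2011.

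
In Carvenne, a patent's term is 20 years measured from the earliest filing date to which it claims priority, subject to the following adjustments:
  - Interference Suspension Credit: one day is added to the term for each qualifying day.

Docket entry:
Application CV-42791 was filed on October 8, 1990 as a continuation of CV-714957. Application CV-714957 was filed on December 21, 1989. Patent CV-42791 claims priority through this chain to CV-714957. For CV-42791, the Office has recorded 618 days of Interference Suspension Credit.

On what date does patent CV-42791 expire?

August 31, 2011

Earliest priority filing: 21 December 1989.
Base term: 21 December 1989 + 20 years → 21 December 2009.
Interference Suspension Credit: +618 days → 31 August 2011.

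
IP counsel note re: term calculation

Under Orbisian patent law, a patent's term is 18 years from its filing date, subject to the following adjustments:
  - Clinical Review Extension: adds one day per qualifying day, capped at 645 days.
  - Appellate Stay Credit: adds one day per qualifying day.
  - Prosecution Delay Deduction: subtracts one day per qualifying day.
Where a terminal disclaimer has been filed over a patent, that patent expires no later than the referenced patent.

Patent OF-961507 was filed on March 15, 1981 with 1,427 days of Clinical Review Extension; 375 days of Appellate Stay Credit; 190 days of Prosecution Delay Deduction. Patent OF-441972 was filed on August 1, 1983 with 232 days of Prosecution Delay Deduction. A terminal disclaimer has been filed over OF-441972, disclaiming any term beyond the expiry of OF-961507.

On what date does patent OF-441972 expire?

Natural term of OF-441972:
  Base: filing + 18 years → 1 August 2001.
  Prosecution Delay Deduction: −232 days → 12 December 2000.
Expiry of referenced patent OF-961507:
  Base: filing + 18 years → 15 March 1999.
  Clinical Review Extension: 1427 days claimed exceeds the 645-day cap, so +645 days → 19 December 2000.
  Appellate Stay Credit: +375 days → 29 December 2001.
  Prosecution Delay Deduction: −190 days → 22 June 2001.
Terminal disclaimer: OF-441972 expires on the earlier of 12 December 2000 and 22 June 2001.

December 12, 2000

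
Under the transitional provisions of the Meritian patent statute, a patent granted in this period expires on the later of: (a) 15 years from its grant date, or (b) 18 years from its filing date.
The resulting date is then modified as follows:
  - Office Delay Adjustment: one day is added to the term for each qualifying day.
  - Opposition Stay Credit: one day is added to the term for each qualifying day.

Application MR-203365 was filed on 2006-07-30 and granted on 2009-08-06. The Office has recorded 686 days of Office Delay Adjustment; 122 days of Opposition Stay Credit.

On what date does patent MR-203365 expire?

October 23, 2026

(a) grant + 15 years → 6 August 2024.
(b) filing + 18 years → 30 July 2024.
Later of the two: 6 August 2024.
Office Delay Adjustment: +686 days → 23 June 2026.
Opposition Stay Credit: +122 days → 23 October 2026.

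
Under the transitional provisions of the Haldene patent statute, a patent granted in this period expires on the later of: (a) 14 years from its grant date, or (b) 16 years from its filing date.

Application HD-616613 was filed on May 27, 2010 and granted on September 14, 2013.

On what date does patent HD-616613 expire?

September 14, 2027

(a) grant + 14 years → 14 September 2027.
(b) filing + 16 years → 27 May 2026.
Later of the two: 14 September 2027.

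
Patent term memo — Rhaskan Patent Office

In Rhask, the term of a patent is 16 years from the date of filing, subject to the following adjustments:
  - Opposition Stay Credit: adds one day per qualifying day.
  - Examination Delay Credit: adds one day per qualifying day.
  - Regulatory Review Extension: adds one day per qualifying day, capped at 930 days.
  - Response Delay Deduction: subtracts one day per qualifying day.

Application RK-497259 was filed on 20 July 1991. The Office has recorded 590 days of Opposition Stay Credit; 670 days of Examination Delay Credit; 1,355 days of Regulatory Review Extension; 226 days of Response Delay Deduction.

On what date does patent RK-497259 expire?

2012-12-04

Base term: filing date + 16 years → 20 July 2007.
Opposition Stay Credit: +590 days → 1 March 2009.
Examination Delay Credit: +670 days → 31 December 2010.
Regulatory Review Extension: 1355 days claimed exceeds the 930-day cap, so +930 days → 18 July 2013.
Response Delay Deduction: −226 days → 4 December 2012.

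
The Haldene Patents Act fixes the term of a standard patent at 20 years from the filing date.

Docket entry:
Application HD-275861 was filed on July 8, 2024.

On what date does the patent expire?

July 8, 2044

Filing date + 20 years → 8 July 2044.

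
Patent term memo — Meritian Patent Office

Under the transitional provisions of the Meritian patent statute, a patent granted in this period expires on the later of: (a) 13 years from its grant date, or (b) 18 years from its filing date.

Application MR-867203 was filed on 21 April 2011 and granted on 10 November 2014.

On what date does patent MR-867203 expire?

(a) grant + 13 years → 10 November 2027.
(b) filing + 18 years → 21 April 2029.
Later of the two: 21 April 2029.

2029-04-21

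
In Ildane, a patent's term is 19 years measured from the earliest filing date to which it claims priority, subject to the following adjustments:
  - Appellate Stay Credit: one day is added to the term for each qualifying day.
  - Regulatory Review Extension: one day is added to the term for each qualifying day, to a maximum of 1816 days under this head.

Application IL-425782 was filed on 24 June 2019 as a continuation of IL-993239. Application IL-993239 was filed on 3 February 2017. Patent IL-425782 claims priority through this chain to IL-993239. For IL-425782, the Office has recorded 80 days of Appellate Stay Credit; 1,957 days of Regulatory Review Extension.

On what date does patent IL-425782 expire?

2041-04-13

Earliest priority filing: 3 February 2017.
Base term: 3 February 2017 + 19 years → 3 February 2036.
Appellate Stay Credit: +80 days → 23 April 2036.
Regulatory Review Extension: 1957 days claimed exceeds the 1816-day cap, so +1816 days → 13 April 2041.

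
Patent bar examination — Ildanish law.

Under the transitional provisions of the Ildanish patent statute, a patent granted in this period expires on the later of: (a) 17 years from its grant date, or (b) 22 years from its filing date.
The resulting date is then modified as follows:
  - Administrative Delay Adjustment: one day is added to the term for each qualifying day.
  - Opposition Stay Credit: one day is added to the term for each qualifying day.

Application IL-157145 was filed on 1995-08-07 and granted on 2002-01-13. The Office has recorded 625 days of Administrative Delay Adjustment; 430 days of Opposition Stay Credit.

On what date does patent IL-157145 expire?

(a) grant + 17 years → 13 January 2019.
(b) filing + 22 years → 7 August 2017.
Later of the two: 13 January 2019.
Administrative Delay Adjustment: +625 days → 29 September 2020.
Opposition Stay Credit: +430 days → 3 December 2021.

2021-12-03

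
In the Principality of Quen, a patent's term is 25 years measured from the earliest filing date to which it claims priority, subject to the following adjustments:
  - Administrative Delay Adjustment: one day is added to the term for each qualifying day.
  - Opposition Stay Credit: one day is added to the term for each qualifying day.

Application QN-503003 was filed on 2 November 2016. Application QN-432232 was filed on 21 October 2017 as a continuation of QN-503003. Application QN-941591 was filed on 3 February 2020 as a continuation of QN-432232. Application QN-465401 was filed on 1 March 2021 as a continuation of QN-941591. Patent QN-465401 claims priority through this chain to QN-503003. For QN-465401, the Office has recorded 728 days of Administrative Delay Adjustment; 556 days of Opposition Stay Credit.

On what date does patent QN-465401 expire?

Earliest priority filing: 2 November 2016.
Base term: 2 November 2016 + 25 years → 2 November 2041.
Administrative Delay Adjustment: +728 days → 31 October 2043.
Opposition Stay Credit: +556 days → 9 May 2045.

2045-05-09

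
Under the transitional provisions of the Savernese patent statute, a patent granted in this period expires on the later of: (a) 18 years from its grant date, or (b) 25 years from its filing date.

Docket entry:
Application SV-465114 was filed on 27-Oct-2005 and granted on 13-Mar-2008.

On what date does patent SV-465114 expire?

2030-10-27

(a) grant + 18 years → 13 March 2026.
(b) filing + 25 years → 27 October 2030.
Later of the two: 27 October 2030.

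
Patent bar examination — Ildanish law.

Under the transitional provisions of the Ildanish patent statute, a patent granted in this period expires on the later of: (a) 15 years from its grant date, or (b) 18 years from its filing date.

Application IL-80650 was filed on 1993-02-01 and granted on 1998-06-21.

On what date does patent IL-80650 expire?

(a) grant + 15 years → 21 June 2013.
(b) filing + 18 years → 1 February 2011.
Later of the two: 21 June 2013.

June 21, 2013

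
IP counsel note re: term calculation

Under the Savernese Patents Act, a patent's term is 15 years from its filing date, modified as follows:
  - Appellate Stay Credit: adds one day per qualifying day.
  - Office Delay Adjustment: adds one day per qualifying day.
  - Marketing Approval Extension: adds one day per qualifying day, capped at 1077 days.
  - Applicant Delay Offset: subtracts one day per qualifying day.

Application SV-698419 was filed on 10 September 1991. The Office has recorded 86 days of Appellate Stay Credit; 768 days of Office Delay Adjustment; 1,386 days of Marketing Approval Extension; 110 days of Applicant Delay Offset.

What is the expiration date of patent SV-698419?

Base term: filing date + 15 years → 10 September 2006.
Appellate Stay Credit: +86 days → 5 December 2006.
Office Delay Adjustment: +768 days → 11 January 2009.
Marketing Approval Extension: 1386 days claimed exceeds the 1077-day cap, so +1077 days → 24 December 2011.
Applicant Delay Offset: −110 days → 5 September 2011.

2011-09-05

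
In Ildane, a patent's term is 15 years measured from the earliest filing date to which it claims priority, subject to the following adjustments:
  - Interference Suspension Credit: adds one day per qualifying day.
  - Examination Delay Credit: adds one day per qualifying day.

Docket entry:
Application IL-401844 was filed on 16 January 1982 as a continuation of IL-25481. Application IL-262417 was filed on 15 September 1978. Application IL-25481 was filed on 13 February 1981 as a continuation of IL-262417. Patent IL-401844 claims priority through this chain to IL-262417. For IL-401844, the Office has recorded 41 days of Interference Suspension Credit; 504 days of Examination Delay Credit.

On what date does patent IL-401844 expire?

1995-03-14

Earliest priority filing: 15 September 1978.
Base term: 15 September 1978 + 15 years → 15 September 1993.
Interference Suspension Credit: +41 days → 26 October 1993.
Examination Delay Credit: +504 days → 14 March 1995.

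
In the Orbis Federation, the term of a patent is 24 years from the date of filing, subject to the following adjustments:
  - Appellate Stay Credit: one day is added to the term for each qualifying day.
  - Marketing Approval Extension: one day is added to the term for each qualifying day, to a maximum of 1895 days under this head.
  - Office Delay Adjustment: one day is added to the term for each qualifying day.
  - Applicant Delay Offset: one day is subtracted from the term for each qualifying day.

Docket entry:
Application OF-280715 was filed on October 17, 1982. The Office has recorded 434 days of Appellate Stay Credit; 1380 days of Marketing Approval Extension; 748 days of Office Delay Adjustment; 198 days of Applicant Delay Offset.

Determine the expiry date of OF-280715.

Base term: filing date + 24 years → 17 October 2006.
Appellate Stay Credit: +434 days → 25 December 2007.
Marketing Approval Extension: 1380 days (within the 1895-day cap) → +1380 days → 5 October 2011.
Office Delay Adjustment: +748 days → 22 October 2013.
Applicant Delay Offset: −198 days → 7 April 2013.

April 7, 2013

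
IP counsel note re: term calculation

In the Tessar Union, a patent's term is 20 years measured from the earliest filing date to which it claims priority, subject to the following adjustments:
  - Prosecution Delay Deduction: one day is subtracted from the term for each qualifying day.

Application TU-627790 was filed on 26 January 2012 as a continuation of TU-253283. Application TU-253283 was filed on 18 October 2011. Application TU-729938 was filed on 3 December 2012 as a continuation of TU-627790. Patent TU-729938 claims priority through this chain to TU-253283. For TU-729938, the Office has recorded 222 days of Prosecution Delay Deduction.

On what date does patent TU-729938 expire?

March 10, 2031

Earliest priority filing: 18 October 2011.
Base term: 18 October 2011 + 20 years → 18 October 2031.
Prosecution Delay Deduction: −222 days → 10 March 2031.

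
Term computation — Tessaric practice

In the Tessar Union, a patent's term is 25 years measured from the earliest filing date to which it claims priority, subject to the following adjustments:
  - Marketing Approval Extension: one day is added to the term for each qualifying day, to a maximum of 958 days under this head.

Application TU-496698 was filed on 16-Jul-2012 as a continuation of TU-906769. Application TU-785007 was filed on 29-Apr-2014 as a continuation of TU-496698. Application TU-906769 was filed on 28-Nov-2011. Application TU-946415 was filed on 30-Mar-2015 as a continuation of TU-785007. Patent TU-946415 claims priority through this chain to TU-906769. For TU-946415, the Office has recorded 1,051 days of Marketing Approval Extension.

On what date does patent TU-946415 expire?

Earliest priority filing: 28 November 2011.
Base term: 28 November 2011 + 25 years → 28 November 2036.
Marketing Approval Extension: 1051 days claimed exceeds the 958-day cap, so +958 days → 14 July 2039.

July 14, 2039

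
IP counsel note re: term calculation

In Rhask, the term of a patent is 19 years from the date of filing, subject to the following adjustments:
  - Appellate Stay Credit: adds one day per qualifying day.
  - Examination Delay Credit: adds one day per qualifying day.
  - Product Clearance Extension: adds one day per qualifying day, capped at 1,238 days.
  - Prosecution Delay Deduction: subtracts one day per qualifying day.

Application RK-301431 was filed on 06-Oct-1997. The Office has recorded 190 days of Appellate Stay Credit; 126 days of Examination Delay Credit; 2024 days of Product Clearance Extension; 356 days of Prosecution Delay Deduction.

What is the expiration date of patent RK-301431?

Base term: filing date + 19 years → 6 October 2016.
Appellate Stay Credit: +190 days → 14 April 2017.
Examination Delay Credit: +126 days → 18 August 2017.
Product Clearance Extension: 2024 days claimed exceeds the 1238-day cap, so +1238 days → 7 January 2021.
Prosecution Delay Deduction: −356 days → 17 January 2020.

January 17, 2020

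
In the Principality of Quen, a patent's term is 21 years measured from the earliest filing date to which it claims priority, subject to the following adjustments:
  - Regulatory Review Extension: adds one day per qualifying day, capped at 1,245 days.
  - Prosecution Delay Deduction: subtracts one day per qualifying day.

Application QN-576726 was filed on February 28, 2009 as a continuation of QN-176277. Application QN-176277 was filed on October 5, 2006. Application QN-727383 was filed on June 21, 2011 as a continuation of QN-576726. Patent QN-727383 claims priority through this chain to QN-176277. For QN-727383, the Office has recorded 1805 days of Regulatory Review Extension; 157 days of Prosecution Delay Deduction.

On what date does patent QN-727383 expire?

2030-09-27

Earliest priority filing: 5 October 2006.
Base term: 5 October 2006 + 21 years → 5 October 2027.
Regulatory Review Extension: 1805 days claimed exceeds the 1245-day cap, so +1245 days → 3 March 2031.
Prosecution Delay Deduction: −157 days → 27 September 2030.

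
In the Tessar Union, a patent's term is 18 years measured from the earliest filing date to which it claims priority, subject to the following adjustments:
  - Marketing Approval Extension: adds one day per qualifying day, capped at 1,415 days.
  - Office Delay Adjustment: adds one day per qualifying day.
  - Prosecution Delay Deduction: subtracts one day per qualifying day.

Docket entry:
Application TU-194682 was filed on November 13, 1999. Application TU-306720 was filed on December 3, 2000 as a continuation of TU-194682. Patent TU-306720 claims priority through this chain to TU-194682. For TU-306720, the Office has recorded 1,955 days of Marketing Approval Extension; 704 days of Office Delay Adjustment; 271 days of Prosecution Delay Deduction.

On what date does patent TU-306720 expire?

Earliest priority filing: 13 November 1999.
Base term: 13 November 1999 + 18 years → 13 November 2017.
Marketing Approval Extension: 1955 days claimed exceeds the 1415-day cap, so +1415 days → 28 September 2021.
Office Delay Adjustment: +704 days → 2 September 2023.
Prosecution Delay Deduction: −271 days → 5 December 2022.

December 5, 2022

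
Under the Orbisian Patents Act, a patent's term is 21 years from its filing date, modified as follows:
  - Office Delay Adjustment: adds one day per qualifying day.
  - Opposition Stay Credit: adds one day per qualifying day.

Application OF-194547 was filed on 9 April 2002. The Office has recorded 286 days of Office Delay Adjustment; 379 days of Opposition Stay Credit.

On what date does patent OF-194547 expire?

Base term: filing date + 21 years → 9 April 2023.
Office Delay Adjustment: +286 days → 20 January 2024.
Opposition Stay Credit: +379 days → 2 February 2025.

2025-02-02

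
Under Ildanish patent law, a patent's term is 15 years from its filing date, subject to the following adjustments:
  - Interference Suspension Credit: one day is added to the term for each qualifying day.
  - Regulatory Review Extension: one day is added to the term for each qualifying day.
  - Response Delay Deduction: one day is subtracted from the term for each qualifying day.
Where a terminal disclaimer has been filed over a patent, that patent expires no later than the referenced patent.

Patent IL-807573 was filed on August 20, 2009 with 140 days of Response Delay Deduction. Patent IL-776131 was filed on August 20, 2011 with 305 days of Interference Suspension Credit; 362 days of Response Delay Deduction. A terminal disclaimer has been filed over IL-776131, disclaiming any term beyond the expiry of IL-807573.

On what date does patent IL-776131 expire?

2024-04-02

Natural term of IL-776131:
  Base: filing + 15 years → 20 August 2026.
  Interference Suspension Credit: +305 days → 21 June 2027.
  Response Delay Deduction: −362 days → 24 June 2026.
Expiry of referenced patent IL-807573:
  Base: filing + 15 years → 20 August 2024.
  Response Delay Deduction: −140 days → 2 April 2024.
Terminal disclaimer: IL-776131 expires on the earlier of 24 June 2026 and 2 April 2024.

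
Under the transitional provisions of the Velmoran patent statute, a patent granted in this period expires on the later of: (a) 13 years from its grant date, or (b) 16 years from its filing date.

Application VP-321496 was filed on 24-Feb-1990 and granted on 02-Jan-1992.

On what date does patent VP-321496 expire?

(a) grant + 13 years → 2 January 2005.
(b) filing + 16 years → 24 February 2006.
Later of the two: 24 February 2006.

February 24, 2006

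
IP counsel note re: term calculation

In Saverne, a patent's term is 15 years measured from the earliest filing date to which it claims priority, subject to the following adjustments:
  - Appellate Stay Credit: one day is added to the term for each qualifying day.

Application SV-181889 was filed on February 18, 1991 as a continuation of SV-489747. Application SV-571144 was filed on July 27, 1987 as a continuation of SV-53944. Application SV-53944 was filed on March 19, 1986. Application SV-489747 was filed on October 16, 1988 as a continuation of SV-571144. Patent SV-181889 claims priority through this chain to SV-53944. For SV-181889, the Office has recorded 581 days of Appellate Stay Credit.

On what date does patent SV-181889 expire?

October 21, 2002

Earliest priority filing: 19 March 1986.
Base term: 19 March 1986 + 15 years → 19 March 2001.
Appellate Stay Credit: +581 days → 21 October 2002.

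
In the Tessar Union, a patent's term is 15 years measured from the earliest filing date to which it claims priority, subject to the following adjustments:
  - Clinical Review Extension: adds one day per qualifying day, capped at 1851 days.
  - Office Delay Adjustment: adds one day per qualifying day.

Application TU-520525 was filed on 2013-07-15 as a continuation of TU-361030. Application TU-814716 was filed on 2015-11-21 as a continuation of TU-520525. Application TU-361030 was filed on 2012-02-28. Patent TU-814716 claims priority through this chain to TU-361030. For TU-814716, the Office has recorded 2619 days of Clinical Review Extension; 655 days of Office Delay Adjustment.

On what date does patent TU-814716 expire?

2034-01-08

Earliest priority filing: 28 February 2012.
Base term: 28 February 2012 + 15 years → 28 February 2027.
Clinical Review Extension: 2619 days claimed exceeds the 1851-day cap, so +1851 days → 24 March 2032.
Office Delay Adjustment: +655 days → 8 January 2034.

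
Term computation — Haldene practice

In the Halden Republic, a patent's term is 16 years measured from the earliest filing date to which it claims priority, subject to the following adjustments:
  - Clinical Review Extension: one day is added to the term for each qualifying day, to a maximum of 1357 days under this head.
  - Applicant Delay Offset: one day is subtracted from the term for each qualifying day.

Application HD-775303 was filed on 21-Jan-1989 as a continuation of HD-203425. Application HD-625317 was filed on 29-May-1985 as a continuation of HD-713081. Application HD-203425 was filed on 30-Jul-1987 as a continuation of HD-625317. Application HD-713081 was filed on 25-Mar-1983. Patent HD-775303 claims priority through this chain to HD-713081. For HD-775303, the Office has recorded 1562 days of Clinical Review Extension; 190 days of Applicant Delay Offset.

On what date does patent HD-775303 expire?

Earliest priority filing: 25 March 1983.
Base term: 25 March 1983 + 16 years → 25 March 1999.
Clinical Review Extension: 1562 days claimed exceeds the 1357-day cap, so +1357 days → 11 December 2002.
Applicant Delay Offset: −190 days → 4 June 2002.

2002-06-04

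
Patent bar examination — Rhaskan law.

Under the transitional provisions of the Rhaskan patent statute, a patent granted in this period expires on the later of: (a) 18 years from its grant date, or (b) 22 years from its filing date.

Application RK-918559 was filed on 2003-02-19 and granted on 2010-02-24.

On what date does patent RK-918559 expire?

(a) grant + 18 years → 24 February 2028.
(b) filing + 22 years → 19 February 2025.
Later of the two: 24 February 2028.

2028-02-24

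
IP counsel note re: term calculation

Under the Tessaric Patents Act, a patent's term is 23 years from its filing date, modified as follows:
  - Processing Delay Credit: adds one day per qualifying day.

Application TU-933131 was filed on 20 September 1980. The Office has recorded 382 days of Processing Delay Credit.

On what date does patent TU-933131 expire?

October 6, 2004

Base term: filing date + 23 years → 20 September 2003.
Processing Delay Credit: +382 days → 6 October 2004.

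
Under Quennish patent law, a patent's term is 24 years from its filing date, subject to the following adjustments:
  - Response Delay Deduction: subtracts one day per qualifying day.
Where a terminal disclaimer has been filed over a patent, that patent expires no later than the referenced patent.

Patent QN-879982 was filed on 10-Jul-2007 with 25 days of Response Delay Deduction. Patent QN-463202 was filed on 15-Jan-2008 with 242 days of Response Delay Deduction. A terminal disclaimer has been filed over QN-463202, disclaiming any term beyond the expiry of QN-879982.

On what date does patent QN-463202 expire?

Natural term of QN-463202:
  Base: filing + 24 years → 15 January 2032.
  Response Delay Deduction: −242 days → 18 May 2031.
Expiry of referenced patent QN-879982:
  Base: filing + 24 years → 10 July 2031.
  Response Delay Deduction: −25 days → 15 June 2031.
Terminal disclaimer: QN-463202 expires on the earlier of 18 May 2031 and 15 June 2031.

May 18, 2031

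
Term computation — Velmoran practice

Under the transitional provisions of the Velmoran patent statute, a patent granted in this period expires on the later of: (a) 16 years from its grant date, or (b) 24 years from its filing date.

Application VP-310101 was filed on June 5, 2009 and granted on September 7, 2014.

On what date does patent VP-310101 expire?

(a) grant + 16 years → 7 September 2030.
(b) filing + 24 years → 5 June 2033.
Later of the two: 5 June 2033.

June 5, 2033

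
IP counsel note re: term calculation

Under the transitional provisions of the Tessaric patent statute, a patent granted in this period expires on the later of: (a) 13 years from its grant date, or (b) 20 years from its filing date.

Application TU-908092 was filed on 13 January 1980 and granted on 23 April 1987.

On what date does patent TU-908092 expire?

2000-04-23

(a) grant + 13 years → 23 April 2000.
(b) filing + 20 years → 13 January 2000.
Later of the two: 23 April 2000.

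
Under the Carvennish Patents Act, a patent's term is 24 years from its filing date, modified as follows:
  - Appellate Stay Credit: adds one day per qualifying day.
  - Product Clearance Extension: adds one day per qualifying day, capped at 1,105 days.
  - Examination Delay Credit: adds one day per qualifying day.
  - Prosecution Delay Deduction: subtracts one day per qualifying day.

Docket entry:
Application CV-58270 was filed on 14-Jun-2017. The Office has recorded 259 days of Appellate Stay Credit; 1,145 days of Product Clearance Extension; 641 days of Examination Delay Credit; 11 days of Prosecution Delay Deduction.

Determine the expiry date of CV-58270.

2046-11-29

Base term: filing date + 24 years → 14 June 2041.
Appellate Stay Credit: +259 days → 28 February 2042.
Product Clearance Extension: 1145 days claimed exceeds the 1105-day cap, so +1105 days → 9 March 2045.
Examination Delay Credit: +641 days → 10 December 2046.
Prosecution Delay Deduction: −11 days → 29 November 2046.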